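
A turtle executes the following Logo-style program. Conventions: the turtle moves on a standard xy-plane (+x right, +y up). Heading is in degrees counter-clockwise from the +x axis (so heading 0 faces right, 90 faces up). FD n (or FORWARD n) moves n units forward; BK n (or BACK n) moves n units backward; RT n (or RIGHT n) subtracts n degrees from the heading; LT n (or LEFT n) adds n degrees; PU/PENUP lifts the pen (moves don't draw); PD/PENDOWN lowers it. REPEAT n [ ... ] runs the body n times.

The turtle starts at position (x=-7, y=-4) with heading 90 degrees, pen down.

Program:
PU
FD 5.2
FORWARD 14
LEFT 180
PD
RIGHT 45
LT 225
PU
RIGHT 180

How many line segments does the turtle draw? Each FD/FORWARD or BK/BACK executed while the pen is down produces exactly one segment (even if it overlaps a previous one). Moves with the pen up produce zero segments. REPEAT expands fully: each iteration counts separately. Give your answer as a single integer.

Answer: 0

Derivation:
Executing turtle program step by step:
Start: pos=(-7,-4), heading=90, pen down
PU: pen up
FD 5.2: (-7,-4) -> (-7,1.2) [heading=90, move]
FD 14: (-7,1.2) -> (-7,15.2) [heading=90, move]
LT 180: heading 90 -> 270
PD: pen down
RT 45: heading 270 -> 225
LT 225: heading 225 -> 90
PU: pen up
RT 180: heading 90 -> 270
Final: pos=(-7,15.2), heading=270, 0 segment(s) drawn
Segments drawn: 0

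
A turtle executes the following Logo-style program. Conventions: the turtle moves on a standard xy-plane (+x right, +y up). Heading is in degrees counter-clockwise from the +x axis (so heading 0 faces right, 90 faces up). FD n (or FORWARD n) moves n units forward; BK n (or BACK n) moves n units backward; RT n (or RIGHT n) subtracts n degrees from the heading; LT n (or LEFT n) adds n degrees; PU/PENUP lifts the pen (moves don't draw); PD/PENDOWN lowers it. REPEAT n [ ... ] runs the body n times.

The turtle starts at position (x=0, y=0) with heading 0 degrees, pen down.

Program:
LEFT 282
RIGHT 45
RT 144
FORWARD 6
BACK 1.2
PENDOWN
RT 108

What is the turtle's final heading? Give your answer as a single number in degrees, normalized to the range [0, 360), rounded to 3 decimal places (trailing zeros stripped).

Answer: 345

Derivation:
Executing turtle program step by step:
Start: pos=(0,0), heading=0, pen down
LT 282: heading 0 -> 282
RT 45: heading 282 -> 237
RT 144: heading 237 -> 93
FD 6: (0,0) -> (-0.314,5.992) [heading=93, draw]
BK 1.2: (-0.314,5.992) -> (-0.251,4.793) [heading=93, draw]
PD: pen down
RT 108: heading 93 -> 345
Final: pos=(-0.251,4.793), heading=345, 2 segment(s) drawn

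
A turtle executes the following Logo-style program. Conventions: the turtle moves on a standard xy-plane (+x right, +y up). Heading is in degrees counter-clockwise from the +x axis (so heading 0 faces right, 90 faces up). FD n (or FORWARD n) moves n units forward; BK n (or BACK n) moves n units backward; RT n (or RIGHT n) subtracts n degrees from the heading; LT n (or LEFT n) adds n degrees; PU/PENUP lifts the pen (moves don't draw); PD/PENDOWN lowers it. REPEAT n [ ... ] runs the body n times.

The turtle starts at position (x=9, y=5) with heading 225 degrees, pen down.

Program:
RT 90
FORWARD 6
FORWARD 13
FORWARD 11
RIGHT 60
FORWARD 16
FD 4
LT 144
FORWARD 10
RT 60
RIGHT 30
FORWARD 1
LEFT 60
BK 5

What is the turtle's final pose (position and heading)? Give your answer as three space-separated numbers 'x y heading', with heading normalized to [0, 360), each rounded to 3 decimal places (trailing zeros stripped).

Executing turtle program step by step:
Start: pos=(9,5), heading=225, pen down
RT 90: heading 225 -> 135
FD 6: (9,5) -> (4.757,9.243) [heading=135, draw]
FD 13: (4.757,9.243) -> (-4.435,18.435) [heading=135, draw]
FD 11: (-4.435,18.435) -> (-12.213,26.213) [heading=135, draw]
RT 60: heading 135 -> 75
FD 16: (-12.213,26.213) -> (-8.072,41.668) [heading=75, draw]
FD 4: (-8.072,41.668) -> (-7.037,45.532) [heading=75, draw]
LT 144: heading 75 -> 219
FD 10: (-7.037,45.532) -> (-14.808,39.239) [heading=219, draw]
RT 60: heading 219 -> 159
RT 30: heading 159 -> 129
FD 1: (-14.808,39.239) -> (-15.438,40.016) [heading=129, draw]
LT 60: heading 129 -> 189
BK 5: (-15.438,40.016) -> (-10.499,40.798) [heading=189, draw]
Final: pos=(-10.499,40.798), heading=189, 8 segment(s) drawn

Answer: -10.499 40.798 189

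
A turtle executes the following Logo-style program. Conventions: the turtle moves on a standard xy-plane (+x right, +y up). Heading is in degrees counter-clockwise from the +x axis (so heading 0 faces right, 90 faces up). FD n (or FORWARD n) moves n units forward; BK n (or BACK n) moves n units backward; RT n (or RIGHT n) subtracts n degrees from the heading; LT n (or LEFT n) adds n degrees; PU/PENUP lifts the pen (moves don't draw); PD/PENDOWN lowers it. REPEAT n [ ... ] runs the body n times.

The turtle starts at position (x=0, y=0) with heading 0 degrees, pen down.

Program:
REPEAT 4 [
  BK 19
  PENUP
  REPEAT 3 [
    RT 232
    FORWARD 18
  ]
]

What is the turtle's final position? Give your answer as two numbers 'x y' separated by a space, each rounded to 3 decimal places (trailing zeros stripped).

Executing turtle program step by step:
Start: pos=(0,0), heading=0, pen down
REPEAT 4 [
  -- iteration 1/4 --
  BK 19: (0,0) -> (-19,0) [heading=0, draw]
  PU: pen up
  REPEAT 3 [
    -- iteration 1/3 --
    RT 232: heading 0 -> 128
    FD 18: (-19,0) -> (-30.082,14.184) [heading=128, move]
    -- iteration 2/3 --
    RT 232: heading 128 -> 256
    FD 18: (-30.082,14.184) -> (-34.437,-3.281) [heading=256, move]
    -- iteration 3/3 --
    RT 232: heading 256 -> 24
    FD 18: (-34.437,-3.281) -> (-17.993,4.04) [heading=24, move]
  ]
  -- iteration 2/4 --
  BK 19: (-17.993,4.04) -> (-35.35,-3.688) [heading=24, move]
  PU: pen up
  REPEAT 3 [
    -- iteration 1/3 --
    RT 232: heading 24 -> 152
    FD 18: (-35.35,-3.688) -> (-51.243,4.763) [heading=152, move]
    -- iteration 2/3 --
    RT 232: heading 152 -> 280
    FD 18: (-51.243,4.763) -> (-48.117,-12.964) [heading=280, move]
    -- iteration 3/3 --
    RT 232: heading 280 -> 48
    FD 18: (-48.117,-12.964) -> (-36.073,0.413) [heading=48, move]
  ]
  -- iteration 3/4 --
  BK 19: (-36.073,0.413) -> (-48.787,-13.707) [heading=48, move]
  PU: pen up
  REPEAT 3 [
    -- iteration 1/3 --
    RT 232: heading 48 -> 176
    FD 18: (-48.787,-13.707) -> (-66.743,-12.451) [heading=176, move]
    -- iteration 2/3 --
    RT 232: heading 176 -> 304
    FD 18: (-66.743,-12.451) -> (-56.677,-27.374) [heading=304, move]
    -- iteration 3/3 --
    RT 232: heading 304 -> 72
    FD 18: (-56.677,-27.374) -> (-51.115,-10.255) [heading=72, move]
  ]
  -- iteration 4/4 --
  BK 19: (-51.115,-10.255) -> (-56.986,-28.325) [heading=72, move]
  PU: pen up
  REPEAT 3 [
    -- iteration 1/3 --
    RT 232: heading 72 -> 200
    FD 18: (-56.986,-28.325) -> (-73.901,-34.482) [heading=200, move]
    -- iteration 2/3 --
    RT 232: heading 200 -> 328
    FD 18: (-73.901,-34.482) -> (-58.636,-44.02) [heading=328, move]
    -- iteration 3/3 --
    RT 232: heading 328 -> 96
    FD 18: (-58.636,-44.02) -> (-60.517,-26.119) [heading=96, move]
  ]
]
Final: pos=(-60.517,-26.119), heading=96, 1 segment(s) drawn

Answer: -60.517 -26.119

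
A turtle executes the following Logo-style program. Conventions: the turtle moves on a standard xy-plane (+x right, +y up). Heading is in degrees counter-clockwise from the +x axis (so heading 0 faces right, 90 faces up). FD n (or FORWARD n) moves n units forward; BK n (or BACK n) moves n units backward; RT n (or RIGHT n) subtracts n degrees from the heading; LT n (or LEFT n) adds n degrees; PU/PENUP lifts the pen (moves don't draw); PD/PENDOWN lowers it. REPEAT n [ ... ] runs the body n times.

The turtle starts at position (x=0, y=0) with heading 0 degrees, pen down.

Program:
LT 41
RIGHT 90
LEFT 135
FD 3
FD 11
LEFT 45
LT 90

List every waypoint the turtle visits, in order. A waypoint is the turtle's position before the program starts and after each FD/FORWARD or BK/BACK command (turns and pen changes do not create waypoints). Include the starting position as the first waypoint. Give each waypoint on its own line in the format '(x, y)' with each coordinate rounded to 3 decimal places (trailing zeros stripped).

Answer: (0, 0)
(0.209, 2.993)
(0.977, 13.966)

Derivation:
Executing turtle program step by step:
Start: pos=(0,0), heading=0, pen down
LT 41: heading 0 -> 41
RT 90: heading 41 -> 311
LT 135: heading 311 -> 86
FD 3: (0,0) -> (0.209,2.993) [heading=86, draw]
FD 11: (0.209,2.993) -> (0.977,13.966) [heading=86, draw]
LT 45: heading 86 -> 131
LT 90: heading 131 -> 221
Final: pos=(0.977,13.966), heading=221, 2 segment(s) drawn
Waypoints (3 total):
(0, 0)
(0.209, 2.993)
(0.977, 13.966)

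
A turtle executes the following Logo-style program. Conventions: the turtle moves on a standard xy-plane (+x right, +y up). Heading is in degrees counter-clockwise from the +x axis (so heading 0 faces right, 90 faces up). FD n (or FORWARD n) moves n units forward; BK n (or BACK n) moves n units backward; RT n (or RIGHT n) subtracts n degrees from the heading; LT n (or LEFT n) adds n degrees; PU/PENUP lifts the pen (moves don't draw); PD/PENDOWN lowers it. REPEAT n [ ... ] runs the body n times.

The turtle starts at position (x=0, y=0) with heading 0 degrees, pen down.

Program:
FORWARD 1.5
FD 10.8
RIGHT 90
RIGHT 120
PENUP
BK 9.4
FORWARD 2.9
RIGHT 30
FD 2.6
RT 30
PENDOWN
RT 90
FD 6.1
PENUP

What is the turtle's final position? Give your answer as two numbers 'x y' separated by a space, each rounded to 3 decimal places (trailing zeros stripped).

Executing turtle program step by step:
Start: pos=(0,0), heading=0, pen down
FD 1.5: (0,0) -> (1.5,0) [heading=0, draw]
FD 10.8: (1.5,0) -> (12.3,0) [heading=0, draw]
RT 90: heading 0 -> 270
RT 120: heading 270 -> 150
PU: pen up
BK 9.4: (12.3,0) -> (20.441,-4.7) [heading=150, move]
FD 2.9: (20.441,-4.7) -> (17.929,-3.25) [heading=150, move]
RT 30: heading 150 -> 120
FD 2.6: (17.929,-3.25) -> (16.629,-0.998) [heading=120, move]
RT 30: heading 120 -> 90
PD: pen down
RT 90: heading 90 -> 0
FD 6.1: (16.629,-0.998) -> (22.729,-0.998) [heading=0, draw]
PU: pen up
Final: pos=(22.729,-0.998), heading=0, 3 segment(s) drawn

Answer: 22.729 -0.998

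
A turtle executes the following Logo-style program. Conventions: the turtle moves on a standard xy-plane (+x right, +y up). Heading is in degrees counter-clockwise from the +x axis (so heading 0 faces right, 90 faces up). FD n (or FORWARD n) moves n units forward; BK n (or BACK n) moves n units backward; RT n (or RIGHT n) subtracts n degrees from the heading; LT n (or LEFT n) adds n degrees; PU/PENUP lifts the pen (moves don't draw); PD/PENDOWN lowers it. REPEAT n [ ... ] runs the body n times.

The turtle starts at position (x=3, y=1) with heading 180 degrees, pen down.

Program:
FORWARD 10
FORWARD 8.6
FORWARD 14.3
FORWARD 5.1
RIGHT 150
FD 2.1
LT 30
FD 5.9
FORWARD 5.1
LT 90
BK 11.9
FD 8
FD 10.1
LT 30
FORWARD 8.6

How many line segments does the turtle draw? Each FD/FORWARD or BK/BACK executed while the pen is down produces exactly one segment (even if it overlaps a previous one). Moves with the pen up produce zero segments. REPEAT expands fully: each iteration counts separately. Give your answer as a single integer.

Answer: 11

Derivation:
Executing turtle program step by step:
Start: pos=(3,1), heading=180, pen down
FD 10: (3,1) -> (-7,1) [heading=180, draw]
FD 8.6: (-7,1) -> (-15.6,1) [heading=180, draw]
FD 14.3: (-15.6,1) -> (-29.9,1) [heading=180, draw]
FD 5.1: (-29.9,1) -> (-35,1) [heading=180, draw]
RT 150: heading 180 -> 30
FD 2.1: (-35,1) -> (-33.181,2.05) [heading=30, draw]
LT 30: heading 30 -> 60
FD 5.9: (-33.181,2.05) -> (-30.231,7.16) [heading=60, draw]
FD 5.1: (-30.231,7.16) -> (-27.681,11.576) [heading=60, draw]
LT 90: heading 60 -> 150
BK 11.9: (-27.681,11.576) -> (-17.376,5.626) [heading=150, draw]
FD 8: (-17.376,5.626) -> (-24.304,9.626) [heading=150, draw]
FD 10.1: (-24.304,9.626) -> (-33.051,14.676) [heading=150, draw]
LT 30: heading 150 -> 180
FD 8.6: (-33.051,14.676) -> (-41.651,14.676) [heading=180, draw]
Final: pos=(-41.651,14.676), heading=180, 11 segment(s) drawn
Segments drawn: 11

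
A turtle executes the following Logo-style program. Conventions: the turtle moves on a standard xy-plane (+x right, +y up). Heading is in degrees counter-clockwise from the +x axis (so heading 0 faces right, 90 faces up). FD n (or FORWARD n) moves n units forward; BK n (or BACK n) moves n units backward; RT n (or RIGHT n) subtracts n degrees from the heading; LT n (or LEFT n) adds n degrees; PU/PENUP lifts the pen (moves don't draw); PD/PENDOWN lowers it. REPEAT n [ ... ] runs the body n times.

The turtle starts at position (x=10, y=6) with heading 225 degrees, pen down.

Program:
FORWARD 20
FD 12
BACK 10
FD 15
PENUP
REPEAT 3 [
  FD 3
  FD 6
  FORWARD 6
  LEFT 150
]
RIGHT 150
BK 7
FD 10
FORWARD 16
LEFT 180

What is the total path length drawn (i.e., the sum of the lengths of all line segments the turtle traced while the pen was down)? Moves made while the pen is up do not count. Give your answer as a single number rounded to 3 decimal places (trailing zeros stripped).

Executing turtle program step by step:
Start: pos=(10,6), heading=225, pen down
FD 20: (10,6) -> (-4.142,-8.142) [heading=225, draw]
FD 12: (-4.142,-8.142) -> (-12.627,-16.627) [heading=225, draw]
BK 10: (-12.627,-16.627) -> (-5.556,-9.556) [heading=225, draw]
FD 15: (-5.556,-9.556) -> (-16.163,-20.163) [heading=225, draw]
PU: pen up
REPEAT 3 [
  -- iteration 1/3 --
  FD 3: (-16.163,-20.163) -> (-18.284,-22.284) [heading=225, move]
  FD 6: (-18.284,-22.284) -> (-22.527,-26.527) [heading=225, move]
  FD 6: (-22.527,-26.527) -> (-26.77,-30.77) [heading=225, move]
  LT 150: heading 225 -> 15
  -- iteration 2/3 --
  FD 3: (-26.77,-30.77) -> (-23.872,-29.993) [heading=15, move]
  FD 6: (-23.872,-29.993) -> (-18.076,-28.44) [heading=15, move]
  FD 6: (-18.076,-28.44) -> (-12.281,-26.887) [heading=15, move]
  LT 150: heading 15 -> 165
  -- iteration 3/3 --
  FD 3: (-12.281,-26.887) -> (-15.178,-26.111) [heading=165, move]
  FD 6: (-15.178,-26.111) -> (-20.974,-24.558) [heading=165, move]
  FD 6: (-20.974,-24.558) -> (-26.77,-23.005) [heading=165, move]
  LT 150: heading 165 -> 315
]
RT 150: heading 315 -> 165
BK 7: (-26.77,-23.005) -> (-20.008,-24.817) [heading=165, move]
FD 10: (-20.008,-24.817) -> (-29.667,-22.229) [heading=165, move]
FD 16: (-29.667,-22.229) -> (-45.122,-18.087) [heading=165, move]
LT 180: heading 165 -> 345
Final: pos=(-45.122,-18.087), heading=345, 4 segment(s) drawn

Segment lengths:
  seg 1: (10,6) -> (-4.142,-8.142), length = 20
  seg 2: (-4.142,-8.142) -> (-12.627,-16.627), length = 12
  seg 3: (-12.627,-16.627) -> (-5.556,-9.556), length = 10
  seg 4: (-5.556,-9.556) -> (-16.163,-20.163), length = 15
Total = 57

Answer: 57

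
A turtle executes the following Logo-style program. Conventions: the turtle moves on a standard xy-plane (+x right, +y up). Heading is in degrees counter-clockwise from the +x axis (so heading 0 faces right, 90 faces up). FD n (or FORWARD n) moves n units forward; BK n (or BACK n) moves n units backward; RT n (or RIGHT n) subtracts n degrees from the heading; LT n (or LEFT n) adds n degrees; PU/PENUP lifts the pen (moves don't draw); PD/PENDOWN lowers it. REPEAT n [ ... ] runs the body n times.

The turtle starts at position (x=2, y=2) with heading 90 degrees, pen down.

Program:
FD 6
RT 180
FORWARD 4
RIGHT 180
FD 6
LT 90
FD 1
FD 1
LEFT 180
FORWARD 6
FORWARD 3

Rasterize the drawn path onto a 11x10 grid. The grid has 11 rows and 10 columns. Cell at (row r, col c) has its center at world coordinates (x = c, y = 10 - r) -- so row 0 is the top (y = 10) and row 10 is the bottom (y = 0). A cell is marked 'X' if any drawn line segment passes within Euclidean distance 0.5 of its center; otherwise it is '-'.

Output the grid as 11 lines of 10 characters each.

Segment 0: (2,2) -> (2,8)
Segment 1: (2,8) -> (2,4)
Segment 2: (2,4) -> (2,10)
Segment 3: (2,10) -> (1,10)
Segment 4: (1,10) -> (-0,10)
Segment 5: (-0,10) -> (6,10)
Segment 6: (6,10) -> (9,10)

Answer: XXXXXXXXXX
--X-------
--X-------
--X-------
--X-------
--X-------
--X-------
--X-------
--X-------
----------
----------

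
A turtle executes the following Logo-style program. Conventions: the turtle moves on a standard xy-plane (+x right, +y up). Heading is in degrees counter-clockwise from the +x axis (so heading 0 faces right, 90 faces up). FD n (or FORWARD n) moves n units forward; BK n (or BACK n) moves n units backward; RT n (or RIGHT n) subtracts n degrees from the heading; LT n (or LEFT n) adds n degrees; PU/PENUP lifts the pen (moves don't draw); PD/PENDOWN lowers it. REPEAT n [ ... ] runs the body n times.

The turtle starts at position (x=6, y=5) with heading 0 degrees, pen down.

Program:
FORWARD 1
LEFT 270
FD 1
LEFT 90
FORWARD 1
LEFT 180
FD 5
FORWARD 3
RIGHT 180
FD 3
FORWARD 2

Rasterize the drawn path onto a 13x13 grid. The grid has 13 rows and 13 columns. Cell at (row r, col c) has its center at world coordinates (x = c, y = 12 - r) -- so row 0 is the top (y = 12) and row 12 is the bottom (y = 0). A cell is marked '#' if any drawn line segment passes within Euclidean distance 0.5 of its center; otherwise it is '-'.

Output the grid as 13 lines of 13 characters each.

Segment 0: (6,5) -> (7,5)
Segment 1: (7,5) -> (7,4)
Segment 2: (7,4) -> (8,4)
Segment 3: (8,4) -> (3,4)
Segment 4: (3,4) -> (0,4)
Segment 5: (0,4) -> (3,4)
Segment 6: (3,4) -> (5,4)

Answer: -------------
-------------
-------------
-------------
-------------
-------------
-------------
------##-----
#########----
-------------
-------------
-------------
-------------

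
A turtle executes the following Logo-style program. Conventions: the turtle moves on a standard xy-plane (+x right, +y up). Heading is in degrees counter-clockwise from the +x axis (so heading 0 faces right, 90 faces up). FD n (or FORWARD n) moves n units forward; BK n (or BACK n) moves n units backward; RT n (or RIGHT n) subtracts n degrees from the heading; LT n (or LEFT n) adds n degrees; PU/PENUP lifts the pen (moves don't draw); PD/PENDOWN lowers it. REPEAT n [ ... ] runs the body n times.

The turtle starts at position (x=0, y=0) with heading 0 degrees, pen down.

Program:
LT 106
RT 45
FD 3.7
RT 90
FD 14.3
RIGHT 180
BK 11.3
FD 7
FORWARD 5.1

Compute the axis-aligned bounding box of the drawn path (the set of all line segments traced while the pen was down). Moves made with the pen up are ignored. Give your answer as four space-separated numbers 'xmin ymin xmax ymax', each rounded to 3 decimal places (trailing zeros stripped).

Executing turtle program step by step:
Start: pos=(0,0), heading=0, pen down
LT 106: heading 0 -> 106
RT 45: heading 106 -> 61
FD 3.7: (0,0) -> (1.794,3.236) [heading=61, draw]
RT 90: heading 61 -> 331
FD 14.3: (1.794,3.236) -> (14.301,-3.697) [heading=331, draw]
RT 180: heading 331 -> 151
BK 11.3: (14.301,-3.697) -> (24.184,-9.175) [heading=151, draw]
FD 7: (24.184,-9.175) -> (18.062,-5.781) [heading=151, draw]
FD 5.1: (18.062,-5.781) -> (13.601,-3.309) [heading=151, draw]
Final: pos=(13.601,-3.309), heading=151, 5 segment(s) drawn

Segment endpoints: x in {0, 1.794, 13.601, 14.301, 18.062, 24.184}, y in {-9.175, -5.781, -3.697, -3.309, 0, 3.236}
xmin=0, ymin=-9.175, xmax=24.184, ymax=3.236

Answer: 0 -9.175 24.184 3.236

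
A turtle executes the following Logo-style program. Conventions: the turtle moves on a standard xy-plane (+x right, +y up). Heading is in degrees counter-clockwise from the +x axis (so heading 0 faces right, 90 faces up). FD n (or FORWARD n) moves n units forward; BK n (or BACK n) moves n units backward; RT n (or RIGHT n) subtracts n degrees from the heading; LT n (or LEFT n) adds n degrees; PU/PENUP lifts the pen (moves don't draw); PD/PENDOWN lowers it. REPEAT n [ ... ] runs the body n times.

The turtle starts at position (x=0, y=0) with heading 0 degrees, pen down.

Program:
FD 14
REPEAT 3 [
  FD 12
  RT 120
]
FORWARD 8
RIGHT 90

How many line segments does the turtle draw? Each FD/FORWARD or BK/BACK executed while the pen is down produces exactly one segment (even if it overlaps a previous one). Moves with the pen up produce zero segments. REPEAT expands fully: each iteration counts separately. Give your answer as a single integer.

Executing turtle program step by step:
Start: pos=(0,0), heading=0, pen down
FD 14: (0,0) -> (14,0) [heading=0, draw]
REPEAT 3 [
  -- iteration 1/3 --
  FD 12: (14,0) -> (26,0) [heading=0, draw]
  RT 120: heading 0 -> 240
  -- iteration 2/3 --
  FD 12: (26,0) -> (20,-10.392) [heading=240, draw]
  RT 120: heading 240 -> 120
  -- iteration 3/3 --
  FD 12: (20,-10.392) -> (14,0) [heading=120, draw]
  RT 120: heading 120 -> 0
]
FD 8: (14,0) -> (22,0) [heading=0, draw]
RT 90: heading 0 -> 270
Final: pos=(22,0), heading=270, 5 segment(s) drawn
Segments drawn: 5

Answer: 5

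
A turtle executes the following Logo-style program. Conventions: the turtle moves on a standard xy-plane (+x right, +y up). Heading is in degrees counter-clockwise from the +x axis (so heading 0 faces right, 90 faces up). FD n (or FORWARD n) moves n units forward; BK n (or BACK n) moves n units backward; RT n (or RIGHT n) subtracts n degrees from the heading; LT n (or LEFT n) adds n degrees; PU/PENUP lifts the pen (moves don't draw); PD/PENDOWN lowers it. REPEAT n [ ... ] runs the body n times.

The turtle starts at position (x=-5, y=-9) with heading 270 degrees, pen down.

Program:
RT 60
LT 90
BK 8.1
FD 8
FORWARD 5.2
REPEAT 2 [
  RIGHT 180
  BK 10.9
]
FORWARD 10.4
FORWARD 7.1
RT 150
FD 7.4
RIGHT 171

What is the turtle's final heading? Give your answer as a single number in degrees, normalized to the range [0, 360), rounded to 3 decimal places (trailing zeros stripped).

Answer: 339

Derivation:
Executing turtle program step by step:
Start: pos=(-5,-9), heading=270, pen down
RT 60: heading 270 -> 210
LT 90: heading 210 -> 300
BK 8.1: (-5,-9) -> (-9.05,-1.985) [heading=300, draw]
FD 8: (-9.05,-1.985) -> (-5.05,-8.913) [heading=300, draw]
FD 5.2: (-5.05,-8.913) -> (-2.45,-13.417) [heading=300, draw]
REPEAT 2 [
  -- iteration 1/2 --
  RT 180: heading 300 -> 120
  BK 10.9: (-2.45,-13.417) -> (3,-22.856) [heading=120, draw]
  -- iteration 2/2 --
  RT 180: heading 120 -> 300
  BK 10.9: (3,-22.856) -> (-2.45,-13.417) [heading=300, draw]
]
FD 10.4: (-2.45,-13.417) -> (2.75,-22.423) [heading=300, draw]
FD 7.1: (2.75,-22.423) -> (6.3,-28.572) [heading=300, draw]
RT 150: heading 300 -> 150
FD 7.4: (6.3,-28.572) -> (-0.109,-24.872) [heading=150, draw]
RT 171: heading 150 -> 339
Final: pos=(-0.109,-24.872), heading=339, 8 segment(s) drawn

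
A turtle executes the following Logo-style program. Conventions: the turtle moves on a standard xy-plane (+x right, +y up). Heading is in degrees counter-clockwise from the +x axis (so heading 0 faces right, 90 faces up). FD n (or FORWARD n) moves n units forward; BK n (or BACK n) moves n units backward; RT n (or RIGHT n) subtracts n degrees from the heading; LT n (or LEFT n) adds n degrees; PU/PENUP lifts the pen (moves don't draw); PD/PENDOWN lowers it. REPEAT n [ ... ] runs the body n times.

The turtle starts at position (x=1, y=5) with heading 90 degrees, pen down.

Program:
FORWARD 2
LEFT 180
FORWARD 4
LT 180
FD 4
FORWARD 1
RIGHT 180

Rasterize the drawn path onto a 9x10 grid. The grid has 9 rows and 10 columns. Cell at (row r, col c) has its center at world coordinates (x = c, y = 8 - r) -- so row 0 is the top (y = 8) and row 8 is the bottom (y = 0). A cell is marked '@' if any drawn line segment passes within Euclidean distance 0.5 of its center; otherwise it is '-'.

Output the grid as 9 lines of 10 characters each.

Segment 0: (1,5) -> (1,7)
Segment 1: (1,7) -> (1,3)
Segment 2: (1,3) -> (1,7)
Segment 3: (1,7) -> (1,8)

Answer: -@--------
-@--------
-@--------
-@--------
-@--------
-@--------
----------
----------
----------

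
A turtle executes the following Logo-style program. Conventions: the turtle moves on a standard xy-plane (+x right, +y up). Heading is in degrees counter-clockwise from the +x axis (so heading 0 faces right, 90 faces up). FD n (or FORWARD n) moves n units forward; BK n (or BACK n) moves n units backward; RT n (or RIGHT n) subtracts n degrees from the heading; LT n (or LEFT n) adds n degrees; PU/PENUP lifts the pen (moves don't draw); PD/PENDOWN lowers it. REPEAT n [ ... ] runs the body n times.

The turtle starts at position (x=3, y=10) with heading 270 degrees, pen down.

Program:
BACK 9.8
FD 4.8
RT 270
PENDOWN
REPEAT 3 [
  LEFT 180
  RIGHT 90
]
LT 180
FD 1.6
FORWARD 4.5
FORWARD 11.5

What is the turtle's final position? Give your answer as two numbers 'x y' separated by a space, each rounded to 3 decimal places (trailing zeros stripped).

Answer: 3 32.6

Derivation:
Executing turtle program step by step:
Start: pos=(3,10), heading=270, pen down
BK 9.8: (3,10) -> (3,19.8) [heading=270, draw]
FD 4.8: (3,19.8) -> (3,15) [heading=270, draw]
RT 270: heading 270 -> 0
PD: pen down
REPEAT 3 [
  -- iteration 1/3 --
  LT 180: heading 0 -> 180
  RT 90: heading 180 -> 90
  -- iteration 2/3 --
  LT 180: heading 90 -> 270
  RT 90: heading 270 -> 180
  -- iteration 3/3 --
  LT 180: heading 180 -> 0
  RT 90: heading 0 -> 270
]
LT 180: heading 270 -> 90
FD 1.6: (3,15) -> (3,16.6) [heading=90, draw]
FD 4.5: (3,16.6) -> (3,21.1) [heading=90, draw]
FD 11.5: (3,21.1) -> (3,32.6) [heading=90, draw]
Final: pos=(3,32.6), heading=90, 5 segment(s) drawn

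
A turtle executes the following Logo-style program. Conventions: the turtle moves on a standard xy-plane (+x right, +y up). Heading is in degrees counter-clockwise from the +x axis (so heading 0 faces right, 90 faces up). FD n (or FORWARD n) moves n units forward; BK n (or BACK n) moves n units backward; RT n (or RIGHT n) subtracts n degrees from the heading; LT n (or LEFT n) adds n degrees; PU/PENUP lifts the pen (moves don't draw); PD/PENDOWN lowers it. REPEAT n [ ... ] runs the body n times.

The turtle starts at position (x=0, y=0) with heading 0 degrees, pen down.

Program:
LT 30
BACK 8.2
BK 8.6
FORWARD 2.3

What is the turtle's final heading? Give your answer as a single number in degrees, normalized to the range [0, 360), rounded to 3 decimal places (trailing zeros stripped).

Answer: 30

Derivation:
Executing turtle program step by step:
Start: pos=(0,0), heading=0, pen down
LT 30: heading 0 -> 30
BK 8.2: (0,0) -> (-7.101,-4.1) [heading=30, draw]
BK 8.6: (-7.101,-4.1) -> (-14.549,-8.4) [heading=30, draw]
FD 2.3: (-14.549,-8.4) -> (-12.557,-7.25) [heading=30, draw]
Final: pos=(-12.557,-7.25), heading=30, 3 segment(s) drawn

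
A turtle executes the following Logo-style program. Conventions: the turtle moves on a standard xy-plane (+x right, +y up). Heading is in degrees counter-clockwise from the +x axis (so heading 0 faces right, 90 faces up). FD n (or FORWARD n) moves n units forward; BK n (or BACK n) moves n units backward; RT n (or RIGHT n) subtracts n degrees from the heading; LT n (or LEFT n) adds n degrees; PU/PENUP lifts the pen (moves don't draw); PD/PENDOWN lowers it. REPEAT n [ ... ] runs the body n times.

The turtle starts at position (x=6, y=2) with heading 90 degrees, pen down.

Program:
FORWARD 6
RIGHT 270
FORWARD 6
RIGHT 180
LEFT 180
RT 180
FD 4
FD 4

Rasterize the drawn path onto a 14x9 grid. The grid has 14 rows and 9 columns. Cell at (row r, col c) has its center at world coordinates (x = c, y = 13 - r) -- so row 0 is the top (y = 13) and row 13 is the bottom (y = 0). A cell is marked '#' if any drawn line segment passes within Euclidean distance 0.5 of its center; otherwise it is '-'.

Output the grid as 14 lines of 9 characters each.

Segment 0: (6,2) -> (6,8)
Segment 1: (6,8) -> (0,8)
Segment 2: (0,8) -> (4,8)
Segment 3: (4,8) -> (8,8)

Answer: ---------
---------
---------
---------
---------
#########
------#--
------#--
------#--
------#--
------#--
------#--
---------
---------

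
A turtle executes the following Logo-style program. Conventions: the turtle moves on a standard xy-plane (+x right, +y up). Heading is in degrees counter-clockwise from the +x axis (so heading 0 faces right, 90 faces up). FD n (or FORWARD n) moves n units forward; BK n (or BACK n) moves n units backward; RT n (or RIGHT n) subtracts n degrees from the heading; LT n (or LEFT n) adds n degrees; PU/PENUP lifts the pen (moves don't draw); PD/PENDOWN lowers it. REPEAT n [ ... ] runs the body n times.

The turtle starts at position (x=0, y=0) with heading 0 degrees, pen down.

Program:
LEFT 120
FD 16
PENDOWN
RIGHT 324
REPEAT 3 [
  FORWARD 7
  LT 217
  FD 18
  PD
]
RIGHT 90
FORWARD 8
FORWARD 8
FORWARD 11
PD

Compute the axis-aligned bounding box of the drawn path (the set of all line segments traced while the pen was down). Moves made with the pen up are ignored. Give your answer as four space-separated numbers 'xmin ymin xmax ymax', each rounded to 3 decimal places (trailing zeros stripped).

Executing turtle program step by step:
Start: pos=(0,0), heading=0, pen down
LT 120: heading 0 -> 120
FD 16: (0,0) -> (-8,13.856) [heading=120, draw]
PD: pen down
RT 324: heading 120 -> 156
REPEAT 3 [
  -- iteration 1/3 --
  FD 7: (-8,13.856) -> (-14.395,16.704) [heading=156, draw]
  LT 217: heading 156 -> 13
  FD 18: (-14.395,16.704) -> (3.144,20.753) [heading=13, draw]
  PD: pen down
  -- iteration 2/3 --
  FD 7: (3.144,20.753) -> (9.964,22.327) [heading=13, draw]
  LT 217: heading 13 -> 230
  FD 18: (9.964,22.327) -> (-1.606,8.539) [heading=230, draw]
  PD: pen down
  -- iteration 3/3 --
  FD 7: (-1.606,8.539) -> (-6.105,3.176) [heading=230, draw]
  LT 217: heading 230 -> 87
  FD 18: (-6.105,3.176) -> (-5.163,21.152) [heading=87, draw]
  PD: pen down
]
RT 90: heading 87 -> 357
FD 8: (-5.163,21.152) -> (2.826,20.733) [heading=357, draw]
FD 8: (2.826,20.733) -> (10.815,20.314) [heading=357, draw]
FD 11: (10.815,20.314) -> (21.8,19.738) [heading=357, draw]
PD: pen down
Final: pos=(21.8,19.738), heading=357, 10 segment(s) drawn

Segment endpoints: x in {-14.395, -8, -6.105, -5.163, -1.606, 0, 2.826, 3.144, 9.964, 10.815, 21.8}, y in {0, 3.176, 8.539, 13.856, 16.704, 19.738, 20.314, 20.733, 20.753, 21.152, 22.327}
xmin=-14.395, ymin=0, xmax=21.8, ymax=22.327

Answer: -14.395 0 21.8 22.327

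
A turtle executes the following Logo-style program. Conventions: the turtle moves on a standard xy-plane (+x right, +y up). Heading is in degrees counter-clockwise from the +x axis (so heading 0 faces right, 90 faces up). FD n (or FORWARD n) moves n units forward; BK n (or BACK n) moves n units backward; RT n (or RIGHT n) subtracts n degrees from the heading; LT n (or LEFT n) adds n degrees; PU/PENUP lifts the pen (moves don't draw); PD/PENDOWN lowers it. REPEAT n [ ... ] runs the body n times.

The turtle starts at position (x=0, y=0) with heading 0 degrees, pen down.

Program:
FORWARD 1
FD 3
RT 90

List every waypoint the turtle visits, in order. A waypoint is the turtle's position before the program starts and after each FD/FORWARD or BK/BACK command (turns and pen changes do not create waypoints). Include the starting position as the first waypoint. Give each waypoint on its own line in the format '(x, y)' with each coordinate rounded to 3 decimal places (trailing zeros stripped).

Answer: (0, 0)
(1, 0)
(4, 0)

Derivation:
Executing turtle program step by step:
Start: pos=(0,0), heading=0, pen down
FD 1: (0,0) -> (1,0) [heading=0, draw]
FD 3: (1,0) -> (4,0) [heading=0, draw]
RT 90: heading 0 -> 270
Final: pos=(4,0), heading=270, 2 segment(s) drawn
Waypoints (3 total):
(0, 0)
(1, 0)
(4, 0)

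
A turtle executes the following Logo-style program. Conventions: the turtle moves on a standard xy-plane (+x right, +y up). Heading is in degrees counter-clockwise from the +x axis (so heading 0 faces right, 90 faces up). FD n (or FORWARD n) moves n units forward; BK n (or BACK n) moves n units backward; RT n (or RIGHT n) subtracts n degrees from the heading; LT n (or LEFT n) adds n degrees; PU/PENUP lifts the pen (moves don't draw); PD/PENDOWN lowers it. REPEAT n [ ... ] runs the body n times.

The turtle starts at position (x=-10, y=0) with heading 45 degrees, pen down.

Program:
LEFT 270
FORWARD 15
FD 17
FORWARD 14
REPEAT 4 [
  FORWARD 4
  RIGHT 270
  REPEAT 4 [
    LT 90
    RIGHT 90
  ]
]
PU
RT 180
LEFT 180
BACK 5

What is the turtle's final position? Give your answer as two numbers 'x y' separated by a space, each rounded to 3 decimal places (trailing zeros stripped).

Executing turtle program step by step:
Start: pos=(-10,0), heading=45, pen down
LT 270: heading 45 -> 315
FD 15: (-10,0) -> (0.607,-10.607) [heading=315, draw]
FD 17: (0.607,-10.607) -> (12.627,-22.627) [heading=315, draw]
FD 14: (12.627,-22.627) -> (22.527,-32.527) [heading=315, draw]
REPEAT 4 [
  -- iteration 1/4 --
  FD 4: (22.527,-32.527) -> (25.355,-35.355) [heading=315, draw]
  RT 270: heading 315 -> 45
  REPEAT 4 [
    -- iteration 1/4 --
    LT 90: heading 45 -> 135
    RT 90: heading 135 -> 45
    -- iteration 2/4 --
    LT 90: heading 45 -> 135
    RT 90: heading 135 -> 45
    -- iteration 3/4 --
    LT 90: heading 45 -> 135
    RT 90: heading 135 -> 45
    -- iteration 4/4 --
    LT 90: heading 45 -> 135
    RT 90: heading 135 -> 45
  ]
  -- iteration 2/4 --
  FD 4: (25.355,-35.355) -> (28.184,-32.527) [heading=45, draw]
  RT 270: heading 45 -> 135
  REPEAT 4 [
    -- iteration 1/4 --
    LT 90: heading 135 -> 225
    RT 90: heading 225 -> 135
    -- iteration 2/4 --
    LT 90: heading 135 -> 225
    RT 90: heading 225 -> 135
    -- iteration 3/4 --
    LT 90: heading 135 -> 225
    RT 90: heading 225 -> 135
    -- iteration 4/4 --
    LT 90: heading 135 -> 225
    RT 90: heading 225 -> 135
  ]
  -- iteration 3/4 --
  FD 4: (28.184,-32.527) -> (25.355,-29.698) [heading=135, draw]
  RT 270: heading 135 -> 225
  REPEAT 4 [
    -- iteration 1/4 --
    LT 90: heading 225 -> 315
    RT 90: heading 315 -> 225
    -- iteration 2/4 --
    LT 90: heading 225 -> 315
    RT 90: heading 315 -> 225
    -- iteration 3/4 --
    LT 90: heading 225 -> 315
    RT 90: heading 315 -> 225
    -- iteration 4/4 --
    LT 90: heading 225 -> 315
    RT 90: heading 315 -> 225
  ]
  -- iteration 4/4 --
  FD 4: (25.355,-29.698) -> (22.527,-32.527) [heading=225, draw]
  RT 270: heading 225 -> 315
  REPEAT 4 [
    -- iteration 1/4 --
    LT 90: heading 315 -> 45
    RT 90: heading 45 -> 315
    -- iteration 2/4 --
    LT 90: heading 315 -> 45
    RT 90: heading 45 -> 315
    -- iteration 3/4 --
    LT 90: heading 315 -> 45
    RT 90: heading 45 -> 315
    -- iteration 4/4 --
    LT 90: heading 315 -> 45
    RT 90: heading 45 -> 315
  ]
]
PU: pen up
RT 180: heading 315 -> 135
LT 180: heading 135 -> 315
BK 5: (22.527,-32.527) -> (18.991,-28.991) [heading=315, move]
Final: pos=(18.991,-28.991), heading=315, 7 segment(s) drawn

Answer: 18.991 -28.991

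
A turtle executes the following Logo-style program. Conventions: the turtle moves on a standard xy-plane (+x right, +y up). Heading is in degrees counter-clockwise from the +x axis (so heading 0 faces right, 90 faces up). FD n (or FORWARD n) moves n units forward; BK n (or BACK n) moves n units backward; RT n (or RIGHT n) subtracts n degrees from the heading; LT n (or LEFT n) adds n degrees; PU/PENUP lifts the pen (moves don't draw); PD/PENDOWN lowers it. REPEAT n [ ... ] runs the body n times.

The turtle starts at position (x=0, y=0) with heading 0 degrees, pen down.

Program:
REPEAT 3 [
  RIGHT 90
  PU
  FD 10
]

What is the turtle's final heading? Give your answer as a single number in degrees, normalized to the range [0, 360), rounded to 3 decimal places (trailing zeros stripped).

Executing turtle program step by step:
Start: pos=(0,0), heading=0, pen down
REPEAT 3 [
  -- iteration 1/3 --
  RT 90: heading 0 -> 270
  PU: pen up
  FD 10: (0,0) -> (0,-10) [heading=270, move]
  -- iteration 2/3 --
  RT 90: heading 270 -> 180
  PU: pen up
  FD 10: (0,-10) -> (-10,-10) [heading=180, move]
  -- iteration 3/3 --
  RT 90: heading 180 -> 90
  PU: pen up
  FD 10: (-10,-10) -> (-10,0) [heading=90, move]
]
Final: pos=(-10,0), heading=90, 0 segment(s) drawn

Answer: 90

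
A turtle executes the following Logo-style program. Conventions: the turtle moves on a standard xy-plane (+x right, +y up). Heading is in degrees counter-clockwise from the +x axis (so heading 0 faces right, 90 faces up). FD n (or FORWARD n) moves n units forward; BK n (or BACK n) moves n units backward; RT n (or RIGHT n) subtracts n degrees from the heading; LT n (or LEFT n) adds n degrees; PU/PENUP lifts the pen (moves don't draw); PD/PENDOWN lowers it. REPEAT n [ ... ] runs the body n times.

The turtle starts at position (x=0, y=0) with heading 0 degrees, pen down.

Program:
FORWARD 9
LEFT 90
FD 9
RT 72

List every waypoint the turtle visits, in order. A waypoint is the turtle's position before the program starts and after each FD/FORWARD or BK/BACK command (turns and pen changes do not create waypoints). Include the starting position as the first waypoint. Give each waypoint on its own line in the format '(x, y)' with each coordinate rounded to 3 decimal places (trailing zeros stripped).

Answer: (0, 0)
(9, 0)
(9, 9)

Derivation:
Executing turtle program step by step:
Start: pos=(0,0), heading=0, pen down
FD 9: (0,0) -> (9,0) [heading=0, draw]
LT 90: heading 0 -> 90
FD 9: (9,0) -> (9,9) [heading=90, draw]
RT 72: heading 90 -> 18
Final: pos=(9,9), heading=18, 2 segment(s) drawn
Waypoints (3 total):
(0, 0)
(9, 0)
(9, 9)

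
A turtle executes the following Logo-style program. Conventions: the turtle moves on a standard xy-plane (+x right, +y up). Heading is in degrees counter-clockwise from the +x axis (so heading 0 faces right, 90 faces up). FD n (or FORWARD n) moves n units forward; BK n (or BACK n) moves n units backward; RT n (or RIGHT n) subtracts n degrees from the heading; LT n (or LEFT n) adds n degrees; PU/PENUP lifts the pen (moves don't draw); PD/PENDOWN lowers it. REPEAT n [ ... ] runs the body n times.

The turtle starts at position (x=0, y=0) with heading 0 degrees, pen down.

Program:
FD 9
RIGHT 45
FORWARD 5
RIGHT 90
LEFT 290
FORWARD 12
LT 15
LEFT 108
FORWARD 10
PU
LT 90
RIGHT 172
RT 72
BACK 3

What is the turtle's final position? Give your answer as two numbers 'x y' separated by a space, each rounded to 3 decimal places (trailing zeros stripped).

Executing turtle program step by step:
Start: pos=(0,0), heading=0, pen down
FD 9: (0,0) -> (9,0) [heading=0, draw]
RT 45: heading 0 -> 315
FD 5: (9,0) -> (12.536,-3.536) [heading=315, draw]
RT 90: heading 315 -> 225
LT 290: heading 225 -> 155
FD 12: (12.536,-3.536) -> (1.66,1.536) [heading=155, draw]
LT 15: heading 155 -> 170
LT 108: heading 170 -> 278
FD 10: (1.66,1.536) -> (3.052,-8.367) [heading=278, draw]
PU: pen up
LT 90: heading 278 -> 8
RT 172: heading 8 -> 196
RT 72: heading 196 -> 124
BK 3: (3.052,-8.367) -> (4.729,-10.854) [heading=124, move]
Final: pos=(4.729,-10.854), heading=124, 4 segment(s) drawn

Answer: 4.729 -10.854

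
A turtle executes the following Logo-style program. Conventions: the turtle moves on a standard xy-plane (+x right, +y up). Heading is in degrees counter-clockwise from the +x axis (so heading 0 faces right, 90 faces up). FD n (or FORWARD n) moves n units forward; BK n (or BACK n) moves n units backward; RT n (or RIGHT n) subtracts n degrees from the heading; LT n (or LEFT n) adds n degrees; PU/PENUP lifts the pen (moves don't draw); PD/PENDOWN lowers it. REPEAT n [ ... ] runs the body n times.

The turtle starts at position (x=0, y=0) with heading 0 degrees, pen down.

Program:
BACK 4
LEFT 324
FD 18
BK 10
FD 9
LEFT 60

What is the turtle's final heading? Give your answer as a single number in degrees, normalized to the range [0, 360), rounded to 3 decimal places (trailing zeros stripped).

Answer: 24

Derivation:
Executing turtle program step by step:
Start: pos=(0,0), heading=0, pen down
BK 4: (0,0) -> (-4,0) [heading=0, draw]
LT 324: heading 0 -> 324
FD 18: (-4,0) -> (10.562,-10.58) [heading=324, draw]
BK 10: (10.562,-10.58) -> (2.472,-4.702) [heading=324, draw]
FD 9: (2.472,-4.702) -> (9.753,-9.992) [heading=324, draw]
LT 60: heading 324 -> 24
Final: pos=(9.753,-9.992), heading=24, 4 segment(s) drawn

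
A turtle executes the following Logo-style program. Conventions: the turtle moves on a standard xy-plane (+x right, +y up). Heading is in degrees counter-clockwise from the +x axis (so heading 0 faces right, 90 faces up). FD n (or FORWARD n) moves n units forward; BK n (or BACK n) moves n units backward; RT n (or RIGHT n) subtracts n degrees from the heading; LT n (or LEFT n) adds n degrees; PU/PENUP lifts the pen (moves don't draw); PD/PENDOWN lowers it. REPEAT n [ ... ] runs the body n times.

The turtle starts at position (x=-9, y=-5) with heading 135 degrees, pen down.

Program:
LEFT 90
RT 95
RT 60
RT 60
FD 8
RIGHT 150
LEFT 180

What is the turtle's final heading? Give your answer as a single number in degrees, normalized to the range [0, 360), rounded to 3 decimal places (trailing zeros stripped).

Answer: 40

Derivation:
Executing turtle program step by step:
Start: pos=(-9,-5), heading=135, pen down
LT 90: heading 135 -> 225
RT 95: heading 225 -> 130
RT 60: heading 130 -> 70
RT 60: heading 70 -> 10
FD 8: (-9,-5) -> (-1.122,-3.611) [heading=10, draw]
RT 150: heading 10 -> 220
LT 180: heading 220 -> 40
Final: pos=(-1.122,-3.611), heading=40, 1 segment(s) drawn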